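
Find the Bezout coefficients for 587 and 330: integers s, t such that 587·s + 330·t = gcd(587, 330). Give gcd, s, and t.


Euclidean algorithm on (587, 330) — divide until remainder is 0:
  587 = 1 · 330 + 257
  330 = 1 · 257 + 73
  257 = 3 · 73 + 38
  73 = 1 · 38 + 35
  38 = 1 · 35 + 3
  35 = 11 · 3 + 2
  3 = 1 · 2 + 1
  2 = 2 · 1 + 0
gcd(587, 330) = 1.
Track Bezout coefficients alongside the remainders: start with r₀ = 587 = a·1 + b·0 (s = 1, t = 0) and r₁ = 330 = a·0 + b·1 (s = 0, t = 1); each new remainder r_{k+1} = r_{k-1} − q_k·r_k inherits s_{k+1} = s_{k-1} − q_k·s_k, t_{k+1} = t_{k-1} − q_k·t_k, so r_k = a·s_k + b·t_k at every step:
  q = 1: r = 257, s = 1 − 1·0 = 1, t = 0 − 1·1 = -1  (check: 587·1 + 330·(-1) = 257)
  q = 1: r = 73, s = 0 − 1·1 = -1, t = 1 − 1·(-1) = 2  (check: 587·(-1) + 330·2 = 73)
  q = 3: r = 38, s = 1 − 3·(-1) = 4, t = -1 − 3·2 = -7  (check: 587·4 + 330·(-7) = 38)
  q = 1: r = 35, s = -1 − 1·4 = -5, t = 2 − 1·(-7) = 9  (check: 587·(-5) + 330·9 = 35)
  q = 1: r = 3, s = 4 − 1·(-5) = 9, t = -7 − 1·9 = -16  (check: 587·9 + 330·(-16) = 3)
  q = 11: r = 2, s = -5 − 11·9 = -104, t = 9 − 11·(-16) = 185  (check: 587·(-104) + 330·185 = 2)
  q = 1: r = 1, s = 9 − 1·(-104) = 113, t = -16 − 1·185 = -201  (check: 587·113 + 330·(-201) = 1)
The row with r = 1 (the gcd) gives the Bezout coefficients s = 113, t = -201.
Result: 587 · (113) + 330 · (-201) = 1.

gcd(587, 330) = 1; s = 113, t = -201 (check: 587·113 + 330·(-201) = 1).


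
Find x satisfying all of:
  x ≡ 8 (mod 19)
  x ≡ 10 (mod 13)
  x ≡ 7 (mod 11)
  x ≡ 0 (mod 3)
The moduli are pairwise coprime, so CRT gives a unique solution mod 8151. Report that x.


Product of moduli M = 19 · 13 · 11 · 3 = 8151.
Merge one congruence at a time:
  Start: x ≡ 8 (mod 19).
  Combine with x ≡ 10 (mod 13); new modulus lcm = 247.
    Write x = 8 + 19·t and substitute into x ≡ 10 (mod 13): 19·t ≡ 10 − 8 = 2 (mod 13).
    Reduce coefficients mod 13: 6·t ≡ 2 (mod 13).
    The inverse of 6 mod 13 is 11 (since 6·11 = 66 = 5·13 + 1), so t ≡ 11·2 = 22 ≡ 9 (mod 13).
    Then x = 8 + 19·9 = 179, valid modulo lcm(19, 13) = 247: x ≡ 179 (mod 247).
  Combine with x ≡ 7 (mod 11); new modulus lcm = 2717.
    Write x = 179 + 247·t and substitute into x ≡ 7 (mod 11): 247·t ≡ 7 − 179 = -172 (mod 11).
    Reduce coefficients mod 11: 5·t ≡ 4 (mod 11).
    The inverse of 5 mod 11 is 9 (since 5·9 = 45 = 4·11 + 1), so t ≡ 9·4 = 36 ≡ 3 (mod 11).
    Then x = 179 + 247·3 = 920, valid modulo lcm(247, 11) = 2717: x ≡ 920 (mod 2717).
  Combine with x ≡ 0 (mod 3); new modulus lcm = 8151.
    Write x = 920 + 2717·t and substitute into x ≡ 0 (mod 3): 2717·t ≡ 0 − 920 = -920 (mod 3).
    Reduce coefficients mod 3: 2·t ≡ 1 (mod 3).
    The inverse of 2 mod 3 is 2 (since 2·2 = 4 = 1·3 + 1), so t ≡ 2·1 = 2 ≡ 2 (mod 3).
    Then x = 920 + 2717·2 = 6354, valid modulo lcm(2717, 3) = 8151: x ≡ 6354 (mod 8151).
Verify against each original: 6354 mod 19 = 8, 6354 mod 13 = 10, 6354 mod 11 = 7, 6354 mod 3 = 0.

x ≡ 6354 (mod 8151).


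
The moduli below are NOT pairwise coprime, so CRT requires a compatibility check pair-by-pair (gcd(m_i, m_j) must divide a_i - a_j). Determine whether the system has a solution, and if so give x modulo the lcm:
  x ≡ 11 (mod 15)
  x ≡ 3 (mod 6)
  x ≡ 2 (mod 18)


Moduli 15, 6, 18 are not pairwise coprime, so CRT works modulo lcm(m_i) when all pairwise compatibility conditions hold.
Pairwise compatibility: gcd(m_i, m_j) must divide a_i - a_j for every pair.
Merge one congruence at a time:
  Start: x ≡ 11 (mod 15).
  Combine with x ≡ 3 (mod 6): gcd(15, 6) = 3, and 3 - 11 = -8 is NOT divisible by 3.
    ⇒ system is inconsistent (no integer solution).

No solution (the system is inconsistent).


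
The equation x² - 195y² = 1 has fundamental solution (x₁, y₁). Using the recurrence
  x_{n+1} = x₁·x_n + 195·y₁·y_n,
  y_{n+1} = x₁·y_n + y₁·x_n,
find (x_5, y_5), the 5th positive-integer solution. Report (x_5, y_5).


Step 1: Find the fundamental solution (x₁, y₁) of x² - 195y² = 1.
  Expand √195 as a continued fraction. a₀ = ⌊√195⌋ = 13; iterate m_{k+1} = d_k·a_k − m_k, d_{k+1} = (195 − m_{k+1}²)/d_k, a_{k+1} = ⌊(a₀ + m_{k+1})/d_{k+1}⌋ (starting m₀ = 0, d₀ = 1), with convergents p_k = a_k·p_{k-1} + p_{k-2}, q_k = a_k·q_{k-1} + q_{k-2} (p₋₁ = 1, q₋₁ = 0):
  k = 0: a₀ = 13; p₀/q₀ = 13/1; p₀² − 195·q₀² = 169 − 195 = -26.
  k = 1: m = 13, d = 26, a = ⌊(13 + 13)/26⌋ = 1; p/q = (1·13 + 1)/(1·1 + 0) = 14/1; p² − 195·q² = 196 − 195 = 1.
  The first convergent with p² − 195·q² = 1 gives the fundamental solution (x₁, y₁) = (14, 1).
Step 2: Apply the recurrence (x_{n+1}, y_{n+1}) = (x₁x_n + 195y₁y_n, x₁y_n + y₁x_n) repeatedly.
  From (x_1, y_1) = (14, 1): x_2 = 14·14 + 195·1·1 = 391; y_2 = 14·1 + 1·14 = 28.
  From (x_2, y_2) = (391, 28): x_3 = 14·391 + 195·1·28 = 10934; y_3 = 14·28 + 1·391 = 783.
  From (x_3, y_3) = (10934, 783): x_4 = 14·10934 + 195·1·783 = 305761; y_4 = 14·783 + 1·10934 = 21896.
  From (x_4, y_4) = (305761, 21896): x_5 = 14·305761 + 195·1·21896 = 8550374; y_5 = 14·21896 + 1·305761 = 612305.
Step 3: Verify x_5² - 195·y_5² = 73108895539876 - 73108895539875 = 1 (should be 1). ✓

(x_1, y_1) = (14, 1); (x_5, y_5) = (8550374, 612305).


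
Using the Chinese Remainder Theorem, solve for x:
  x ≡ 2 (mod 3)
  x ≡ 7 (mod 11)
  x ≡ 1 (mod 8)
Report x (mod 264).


Moduli 3, 11, 8 are pairwise coprime; by CRT there is a unique solution modulo M = 3 · 11 · 8 = 264.
Solve pairwise, accumulating the modulus:
  Start with x ≡ 2 (mod 3).
  Combine with x ≡ 7 (mod 11): since gcd(3, 11) = 1, we get a unique residue mod 33.
    Write x = 2 + 3·t and substitute into x ≡ 7 (mod 11): 3·t ≡ 7 − 2 = 5 (mod 11).
    The inverse of 3 mod 11 is 4 (since 3·4 = 12 = 1·11 + 1), so t ≡ 4·5 = 20 ≡ 9 (mod 11).
    Then x = 2 + 3·9 = 29, valid modulo lcm(3, 11) = 33: x ≡ 29 (mod 33).
  Combine with x ≡ 1 (mod 8): since gcd(33, 8) = 1, we get a unique residue mod 264.
    Write x = 29 + 33·t and substitute into x ≡ 1 (mod 8): 33·t ≡ 1 − 29 = -28 (mod 8).
    Reduce coefficients mod 8: 1·t ≡ 4 (mod 8).
    So t ≡ 4 (mod 8).
    Then x = 29 + 33·4 = 161, valid modulo lcm(33, 8) = 264: x ≡ 161 (mod 264).
Verify: 161 mod 3 = 2 ✓, 161 mod 11 = 7 ✓, 161 mod 8 = 1 ✓.

x ≡ 161 (mod 264).


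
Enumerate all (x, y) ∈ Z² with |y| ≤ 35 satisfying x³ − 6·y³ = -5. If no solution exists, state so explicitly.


The equation is x³ - 6y³ = -5. For fixed y, x³ = 6·y³ − 5, so a solution requires the RHS to be a perfect cube.
Strategy: iterate y from -35 to 35, compute RHS = 6·y³ − 5, and check whether it is a (positive or negative) perfect cube.
Check small values of y:
  y = 0: RHS = -5 is not a perfect cube.
  y = 1: RHS = 1 = (1)³ ⇒ x = 1 works.
  y = -1: RHS = -11 is not a perfect cube.
  y = 2: RHS = 43 is not a perfect cube.
  y = -2: RHS = -53 is not a perfect cube.
  y = 3: RHS = 157 is not a perfect cube.
  y = -3: RHS = -167 is not a perfect cube.
Continuing the search up to |y| = 35 finds no further solutions beyond those listed.
Collected solutions: (1, 1).

Solutions (with |y| ≤ 35): (1, 1).


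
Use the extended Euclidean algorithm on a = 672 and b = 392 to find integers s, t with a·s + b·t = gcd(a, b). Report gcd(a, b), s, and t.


Euclidean algorithm on (672, 392) — divide until remainder is 0:
  672 = 1 · 392 + 280
  392 = 1 · 280 + 112
  280 = 2 · 112 + 56
  112 = 2 · 56 + 0
gcd(672, 392) = 56.
Track Bezout coefficients alongside the remainders: start with r₀ = 672 = a·1 + b·0 (s = 1, t = 0) and r₁ = 392 = a·0 + b·1 (s = 0, t = 1); each new remainder r_{k+1} = r_{k-1} − q_k·r_k inherits s_{k+1} = s_{k-1} − q_k·s_k, t_{k+1} = t_{k-1} − q_k·t_k, so r_k = a·s_k + b·t_k at every step:
  q = 1: r = 280, s = 1 − 1·0 = 1, t = 0 − 1·1 = -1  (check: 672·1 + 392·(-1) = 280)
  q = 1: r = 112, s = 0 − 1·1 = -1, t = 1 − 1·(-1) = 2  (check: 672·(-1) + 392·2 = 112)
  q = 2: r = 56, s = 1 − 2·(-1) = 3, t = -1 − 2·2 = -5  (check: 672·3 + 392·(-5) = 56)
The row with r = 56 (the gcd) gives the Bezout coefficients s = 3, t = -5.
Result: 672 · (3) + 392 · (-5) = 56.

gcd(672, 392) = 56; s = 3, t = -5 (check: 672·3 + 392·(-5) = 56).


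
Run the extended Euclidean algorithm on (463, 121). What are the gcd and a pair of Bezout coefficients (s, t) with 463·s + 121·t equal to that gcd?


Euclidean algorithm on (463, 121) — divide until remainder is 0:
  463 = 3 · 121 + 100
  121 = 1 · 100 + 21
  100 = 4 · 21 + 16
  21 = 1 · 16 + 5
  16 = 3 · 5 + 1
  5 = 5 · 1 + 0
gcd(463, 121) = 1.
Track Bezout coefficients alongside the remainders: start with r₀ = 463 = a·1 + b·0 (s = 1, t = 0) and r₁ = 121 = a·0 + b·1 (s = 0, t = 1); each new remainder r_{k+1} = r_{k-1} − q_k·r_k inherits s_{k+1} = s_{k-1} − q_k·s_k, t_{k+1} = t_{k-1} − q_k·t_k, so r_k = a·s_k + b·t_k at every step:
  q = 3: r = 100, s = 1 − 3·0 = 1, t = 0 − 3·1 = -3  (check: 463·1 + 121·(-3) = 100)
  q = 1: r = 21, s = 0 − 1·1 = -1, t = 1 − 1·(-3) = 4  (check: 463·(-1) + 121·4 = 21)
  q = 4: r = 16, s = 1 − 4·(-1) = 5, t = -3 − 4·4 = -19  (check: 463·5 + 121·(-19) = 16)
  q = 1: r = 5, s = -1 − 1·5 = -6, t = 4 − 1·(-19) = 23  (check: 463·(-6) + 121·23 = 5)
  q = 3: r = 1, s = 5 − 3·(-6) = 23, t = -19 − 3·23 = -88  (check: 463·23 + 121·(-88) = 1)
The row with r = 1 (the gcd) gives the Bezout coefficients s = 23, t = -88.
Result: 463 · (23) + 121 · (-88) = 1.

gcd(463, 121) = 1; s = 23, t = -88 (check: 463·23 + 121·(-88) = 1).


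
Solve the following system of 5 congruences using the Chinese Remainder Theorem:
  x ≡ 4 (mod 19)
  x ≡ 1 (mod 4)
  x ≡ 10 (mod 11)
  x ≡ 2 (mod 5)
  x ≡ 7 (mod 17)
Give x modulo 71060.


Product of moduli M = 19 · 4 · 11 · 5 · 17 = 71060.
Merge one congruence at a time:
  Start: x ≡ 4 (mod 19).
  Combine with x ≡ 1 (mod 4); new modulus lcm = 76.
    Write x = 4 + 19·t and substitute into x ≡ 1 (mod 4): 19·t ≡ 1 − 4 = -3 (mod 4).
    Reduce coefficients mod 4: 3·t ≡ 1 (mod 4).
    The inverse of 3 mod 4 is 3 (since 3·3 = 9 = 2·4 + 1), so t ≡ 3·1 = 3 ≡ 3 (mod 4).
    Then x = 4 + 19·3 = 61, valid modulo lcm(19, 4) = 76: x ≡ 61 (mod 76).
  Combine with x ≡ 10 (mod 11); new modulus lcm = 836.
    Write x = 61 + 76·t and substitute into x ≡ 10 (mod 11): 76·t ≡ 10 − 61 = -51 (mod 11).
    Reduce coefficients mod 11: 10·t ≡ 4 (mod 11).
    The inverse of 10 mod 11 is 10 (since 10·10 = 100 = 9·11 + 1), so t ≡ 10·4 = 40 ≡ 7 (mod 11).
    Then x = 61 + 76·7 = 593, valid modulo lcm(76, 11) = 836: x ≡ 593 (mod 836).
  Combine with x ≡ 2 (mod 5); new modulus lcm = 4180.
    Write x = 593 + 836·t and substitute into x ≡ 2 (mod 5): 836·t ≡ 2 − 593 = -591 (mod 5).
    Reduce coefficients mod 5: 1·t ≡ 4 (mod 5).
    So t ≡ 4 (mod 5).
    Then x = 593 + 836·4 = 3937, valid modulo lcm(836, 5) = 4180: x ≡ 3937 (mod 4180).
  Combine with x ≡ 7 (mod 17); new modulus lcm = 71060.
    Write x = 3937 + 4180·t and substitute into x ≡ 7 (mod 17): 4180·t ≡ 7 − 3937 = -3930 (mod 17).
    Reduce coefficients mod 17: 15·t ≡ 14 (mod 17).
    The inverse of 15 mod 17 is 8 (since 15·8 = 120 = 7·17 + 1), so t ≡ 8·14 = 112 ≡ 10 (mod 17).
    Then x = 3937 + 4180·10 = 45737, valid modulo lcm(4180, 17) = 71060: x ≡ 45737 (mod 71060).
Verify against each original: 45737 mod 19 = 4, 45737 mod 4 = 1, 45737 mod 11 = 10, 45737 mod 5 = 2, 45737 mod 17 = 7.

x ≡ 45737 (mod 71060).


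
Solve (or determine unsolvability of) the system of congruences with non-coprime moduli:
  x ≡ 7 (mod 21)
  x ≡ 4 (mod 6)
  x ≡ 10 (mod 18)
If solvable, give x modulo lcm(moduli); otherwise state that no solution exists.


Moduli 21, 6, 18 are not pairwise coprime, so CRT works modulo lcm(m_i) when all pairwise compatibility conditions hold.
Pairwise compatibility: gcd(m_i, m_j) must divide a_i - a_j for every pair.
Merge one congruence at a time:
  Start: x ≡ 7 (mod 21).
  Combine with x ≡ 4 (mod 6): gcd(21, 6) = 3; 4 - 7 = -3, which IS divisible by 3, so compatible.
    Write x = 7 + 21·t and substitute into x ≡ 4 (mod 6): 21·t ≡ 4 − 7 = -3 (mod 6).
    Divide the congruence (and modulus) by g = 3: 7·t ≡ -1 (mod 2).
    Reduce coefficients mod 2: 1·t ≡ 1 (mod 2).
    So t ≡ 1 (mod 2).
    Then x = 7 + 21·1 = 28, valid modulo lcm(21, 6) = 42: x ≡ 28 (mod 42).
  Combine with x ≡ 10 (mod 18): gcd(42, 18) = 6; 10 - 28 = -18, which IS divisible by 6, so compatible.
    Write x = 28 + 42·t and substitute into x ≡ 10 (mod 18): 42·t ≡ 10 − 28 = -18 (mod 18).
    Divide the congruence (and modulus) by g = 6: 7·t ≡ -3 (mod 3).
    Reduce coefficients mod 3: 1·t ≡ 0 (mod 3).
    So t ≡ 0 (mod 3).
    Then x = 28 + 42·0 = 28, valid modulo lcm(42, 18) = 126: x ≡ 28 (mod 126).
Verify: 28 mod 21 = 7, 28 mod 6 = 4, 28 mod 18 = 10.

x ≡ 28 (mod 126).


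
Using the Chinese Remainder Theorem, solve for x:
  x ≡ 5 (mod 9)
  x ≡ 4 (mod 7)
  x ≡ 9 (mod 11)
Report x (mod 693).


Moduli 9, 7, 11 are pairwise coprime; by CRT there is a unique solution modulo M = 9 · 7 · 11 = 693.
Solve pairwise, accumulating the modulus:
  Start with x ≡ 5 (mod 9).
  Combine with x ≡ 4 (mod 7): since gcd(9, 7) = 1, we get a unique residue mod 63.
    Write x = 5 + 9·t and substitute into x ≡ 4 (mod 7): 9·t ≡ 4 − 5 = -1 (mod 7).
    Reduce coefficients mod 7: 2·t ≡ 6 (mod 7).
    The inverse of 2 mod 7 is 4 (since 2·4 = 8 = 1·7 + 1), so t ≡ 4·6 = 24 ≡ 3 (mod 7).
    Then x = 5 + 9·3 = 32, valid modulo lcm(9, 7) = 63: x ≡ 32 (mod 63).
  Combine with x ≡ 9 (mod 11): since gcd(63, 11) = 1, we get a unique residue mod 693.
    Write x = 32 + 63·t and substitute into x ≡ 9 (mod 11): 63·t ≡ 9 − 32 = -23 (mod 11).
    Reduce coefficients mod 11: 8·t ≡ 10 (mod 11).
    The inverse of 8 mod 11 is 7 (since 8·7 = 56 = 5·11 + 1), so t ≡ 7·10 = 70 ≡ 4 (mod 11).
    Then x = 32 + 63·4 = 284, valid modulo lcm(63, 11) = 693: x ≡ 284 (mod 693).
Verify: 284 mod 9 = 5 ✓, 284 mod 7 = 4 ✓, 284 mod 11 = 9 ✓.

x ≡ 284 (mod 693).


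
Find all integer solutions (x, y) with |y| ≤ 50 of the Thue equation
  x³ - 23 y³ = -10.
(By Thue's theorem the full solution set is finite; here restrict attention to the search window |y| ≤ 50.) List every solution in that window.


The equation is x³ - 23y³ = -10. For fixed y, x³ = 23·y³ − 10, so a solution requires the RHS to be a perfect cube.
Strategy: iterate y from -50 to 50, compute RHS = 23·y³ − 10, and check whether it is a (positive or negative) perfect cube.
Check small values of y:
  y = 0: RHS = -10 is not a perfect cube.
  y = 1: RHS = 13 is not a perfect cube.
  y = -1: RHS = -33 is not a perfect cube.
  y = 2: RHS = 174 is not a perfect cube.
  y = -2: RHS = -194 is not a perfect cube.
  y = 3: RHS = 611 is not a perfect cube.
  y = -3: RHS = -631 is not a perfect cube.
Continuing the search up to |y| = 50 finds no solutions either.
No (x, y) in the scanned range satisfies the equation.

No integer solutions with |y| ≤ 50.


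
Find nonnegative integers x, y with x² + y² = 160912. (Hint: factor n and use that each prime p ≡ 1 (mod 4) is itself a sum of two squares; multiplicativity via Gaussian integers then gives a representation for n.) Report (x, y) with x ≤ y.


Step 1: Factor n = 160912 = 2^4 · 89 · 113.
Step 2: Check the mod-4 condition on each prime factor: 2 = 2 (special); 89 ≡ 1 (mod 4), exponent 1; 113 ≡ 1 (mod 4), exponent 1.
All primes ≡ 3 (mod 4) appear to even exponent (or don't appear), so by the two-squares theorem n IS expressible as a sum of two squares.
Step 3: Build a representation. Group n = k² · m with k = 4 and m = 89 · 113 = 10057 (a product of primes ≡ 1 (mod 4)); a representation of m scales to one of n via (k·x)² + (k·y)² = k²(x² + y²). Each prime p ≡ 1 (mod 4) is itself a sum of two squares; find a² by testing p − a² for a perfect square:
  89: 89 − 1² = 88, 89 − 2² = 85, 89 − 3² = 80, 89 − 4² = 73, 89 − 5² = 64 = 8² ⇒ 89 = 5² + 8².
  113: 113 − 1² = 112, 113 − 2² = 109, 113 − 3² = 104, 113 − 4² = 97, 113 − 5² = 88, 113 − 6² = 77, 113 − 7² = 64 = 8² ⇒ 113 = 7² + 8².
  Combine using the Brahmagupta–Fibonacci identity (a² + b²)(c² + d²) = (ac − bd)² + (ad + bc)² = (ac + bd)² + (ad − bc)²:
  89 · 113 = 10057: from (5² + 8²)(7² + 8²), take (5·7 − 8·8, 5·8 + 8·7) = (35 − 64, 40 + 56) = (-29, 96); dropping signs (only squares matter) gives (29, 96); check 29² + 96² = 841 + 9216 = 10057 ✓.
  Scale by k = 4: (4·29, 4·96) = (116, 384).
Step 4: Order so x ≤ y and verify: 116² + 384² = 13456 + 147456 = 160912 = n. ✓

n = 160912 = 116² + 384² (one valid representation with x ≤ y).


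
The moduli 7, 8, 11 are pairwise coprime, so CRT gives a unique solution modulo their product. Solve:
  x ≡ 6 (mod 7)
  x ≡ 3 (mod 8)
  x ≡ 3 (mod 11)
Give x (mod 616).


Moduli 7, 8, 11 are pairwise coprime; by CRT there is a unique solution modulo M = 7 · 8 · 11 = 616.
Solve pairwise, accumulating the modulus:
  Start with x ≡ 6 (mod 7).
  Combine with x ≡ 3 (mod 8): since gcd(7, 8) = 1, we get a unique residue mod 56.
    Write x = 6 + 7·t and substitute into x ≡ 3 (mod 8): 7·t ≡ 3 − 6 = -3 (mod 8).
    Reduce coefficients mod 8: 7·t ≡ 5 (mod 8).
    The inverse of 7 mod 8 is 7 (since 7·7 = 49 = 6·8 + 1), so t ≡ 7·5 = 35 ≡ 3 (mod 8).
    Then x = 6 + 7·3 = 27, valid modulo lcm(7, 8) = 56: x ≡ 27 (mod 56).
  Combine with x ≡ 3 (mod 11): since gcd(56, 11) = 1, we get a unique residue mod 616.
    Write x = 27 + 56·t and substitute into x ≡ 3 (mod 11): 56·t ≡ 3 − 27 = -24 (mod 11).
    Reduce coefficients mod 11: 1·t ≡ 9 (mod 11).
    So t ≡ 9 (mod 11).
    Then x = 27 + 56·9 = 531, valid modulo lcm(56, 11) = 616: x ≡ 531 (mod 616).
Verify: 531 mod 7 = 6 ✓, 531 mod 8 = 3 ✓, 531 mod 11 = 3 ✓.

x ≡ 531 (mod 616).


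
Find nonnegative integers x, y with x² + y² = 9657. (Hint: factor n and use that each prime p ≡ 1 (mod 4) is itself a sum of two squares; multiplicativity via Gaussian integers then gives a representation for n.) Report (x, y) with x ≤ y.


Step 1: Factor n = 9657 = 3^2 · 29 · 37.
Step 2: Check the mod-4 condition on each prime factor: 3 ≡ 3 (mod 4), exponent 2 (must be even); 29 ≡ 1 (mod 4), exponent 1; 37 ≡ 1 (mod 4), exponent 1.
All primes ≡ 3 (mod 4) appear to even exponent (or don't appear), so by the two-squares theorem n IS expressible as a sum of two squares.
Step 3: Build a representation. Group n = k² · m with k = 3 and m = 29 · 37 = 1073 (a product of primes ≡ 1 (mod 4)); a representation of m scales to one of n via (k·x)² + (k·y)² = k²(x² + y²). Each prime p ≡ 1 (mod 4) is itself a sum of two squares; find a² by testing p − a² for a perfect square:
  29: 29 − 1² = 28, 29 − 2² = 25 = 5² ⇒ 29 = 2² + 5².
  37: 37 − 1² = 36 = 6² ⇒ 37 = 1² + 6².
  Combine using the Brahmagupta–Fibonacci identity (a² + b²)(c² + d²) = (ac − bd)² + (ad + bc)² = (ac + bd)² + (ad − bc)²:
  29 · 37 = 1073: from (2² + 5²)(1² + 6²), take (2·1 − 5·6, 2·6 + 5·1) = (2 − 30, 12 + 5) = (-28, 17); dropping signs (only squares matter) gives (28, 17); check 28² + 17² = 784 + 289 = 1073 ✓.
  Scale by k = 3: (3·28, 3·17) = (84, 51).
Step 4: Order so x ≤ y and verify: 51² + 84² = 2601 + 7056 = 9657 = n. ✓

n = 9657 = 51² + 84² (one valid representation with x ≤ y).


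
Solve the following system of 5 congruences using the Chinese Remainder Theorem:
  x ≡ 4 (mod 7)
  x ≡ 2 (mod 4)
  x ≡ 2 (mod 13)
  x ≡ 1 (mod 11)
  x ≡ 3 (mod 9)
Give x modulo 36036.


Product of moduli M = 7 · 4 · 13 · 11 · 9 = 36036.
Merge one congruence at a time:
  Start: x ≡ 4 (mod 7).
  Combine with x ≡ 2 (mod 4); new modulus lcm = 28.
    Write x = 4 + 7·t and substitute into x ≡ 2 (mod 4): 7·t ≡ 2 − 4 = -2 (mod 4).
    Reduce coefficients mod 4: 3·t ≡ 2 (mod 4).
    The inverse of 3 mod 4 is 3 (since 3·3 = 9 = 2·4 + 1), so t ≡ 3·2 = 6 ≡ 2 (mod 4).
    Then x = 4 + 7·2 = 18, valid modulo lcm(7, 4) = 28: x ≡ 18 (mod 28).
  Combine with x ≡ 2 (mod 13); new modulus lcm = 364.
    Write x = 18 + 28·t and substitute into x ≡ 2 (mod 13): 28·t ≡ 2 − 18 = -16 (mod 13).
    Reduce coefficients mod 13: 2·t ≡ 10 (mod 13).
    The inverse of 2 mod 13 is 7 (since 2·7 = 14 = 1·13 + 1), so t ≡ 7·10 = 70 ≡ 5 (mod 13).
    Then x = 18 + 28·5 = 158, valid modulo lcm(28, 13) = 364: x ≡ 158 (mod 364).
  Combine with x ≡ 1 (mod 11); new modulus lcm = 4004.
    Write x = 158 + 364·t and substitute into x ≡ 1 (mod 11): 364·t ≡ 1 − 158 = -157 (mod 11).
    Reduce coefficients mod 11: 1·t ≡ 8 (mod 11).
    So t ≡ 8 (mod 11).
    Then x = 158 + 364·8 = 3070, valid modulo lcm(364, 11) = 4004: x ≡ 3070 (mod 4004).
  Combine with x ≡ 3 (mod 9); new modulus lcm = 36036.
    Write x = 3070 + 4004·t and substitute into x ≡ 3 (mod 9): 4004·t ≡ 3 − 3070 = -3067 (mod 9).
    Reduce coefficients mod 9: 8·t ≡ 2 (mod 9).
    The inverse of 8 mod 9 is 8 (since 8·8 = 64 = 7·9 + 1), so t ≡ 8·2 = 16 ≡ 7 (mod 9).
    Then x = 3070 + 4004·7 = 31098, valid modulo lcm(4004, 9) = 36036: x ≡ 31098 (mod 36036).
Verify against each original: 31098 mod 7 = 4, 31098 mod 4 = 2, 31098 mod 13 = 2, 31098 mod 11 = 1, 31098 mod 9 = 3.

x ≡ 31098 (mod 36036).


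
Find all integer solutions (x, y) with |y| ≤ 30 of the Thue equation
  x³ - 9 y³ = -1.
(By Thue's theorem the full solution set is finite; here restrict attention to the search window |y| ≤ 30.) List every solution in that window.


The equation is x³ - 9y³ = -1. For fixed y, x³ = 9·y³ − 1, so a solution requires the RHS to be a perfect cube.
Strategy: iterate y from -30 to 30, compute RHS = 9·y³ − 1, and check whether it is a (positive or negative) perfect cube.
Check small values of y:
  y = 0: RHS = -1 = (-1)³ ⇒ x = -1 works.
  y = 1: RHS = 8 = (2)³ ⇒ x = 2 works.
  y = -1: RHS = -10 is not a perfect cube.
  y = 2: RHS = 71 is not a perfect cube.
  y = -2: RHS = -73 is not a perfect cube.
  y = 3: RHS = 242 is not a perfect cube.
  y = -3: RHS = -244 is not a perfect cube.
Continuing the search up to |y| = 30 finds no further solutions beyond those listed.
Collected solutions: (-1, 0), (2, 1).

Solutions (with |y| ≤ 30): (-1, 0), (2, 1).


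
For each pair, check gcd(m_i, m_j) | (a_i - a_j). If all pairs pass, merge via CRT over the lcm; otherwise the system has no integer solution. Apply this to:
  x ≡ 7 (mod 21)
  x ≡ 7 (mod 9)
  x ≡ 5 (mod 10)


Moduli 21, 9, 10 are not pairwise coprime, so CRT works modulo lcm(m_i) when all pairwise compatibility conditions hold.
Pairwise compatibility: gcd(m_i, m_j) must divide a_i - a_j for every pair.
Merge one congruence at a time:
  Start: x ≡ 7 (mod 21).
  Combine with x ≡ 7 (mod 9): gcd(21, 9) = 3; 7 - 7 = 0, which IS divisible by 3, so compatible.
    Write x = 7 + 21·t and substitute into x ≡ 7 (mod 9): 21·t ≡ 7 − 7 = 0 (mod 9).
    Divide the congruence (and modulus) by g = 3: 7·t ≡ 0 (mod 3).
    Reduce coefficients mod 3: 1·t ≡ 0 (mod 3).
    So t ≡ 0 (mod 3).
    Then x = 7 + 21·0 = 7, valid modulo lcm(21, 9) = 63: x ≡ 7 (mod 63).
  Combine with x ≡ 5 (mod 10): gcd(63, 10) = 1; 5 - 7 = -2, which IS divisible by 1, so compatible.
    Write x = 7 + 63·t and substitute into x ≡ 5 (mod 10): 63·t ≡ 5 − 7 = -2 (mod 10).
    Reduce coefficients mod 10: 3·t ≡ 8 (mod 10).
    The inverse of 3 mod 10 is 7 (since 3·7 = 21 = 2·10 + 1), so t ≡ 7·8 = 56 ≡ 6 (mod 10).
    Then x = 7 + 63·6 = 385, valid modulo lcm(63, 10) = 630: x ≡ 385 (mod 630).
Verify: 385 mod 21 = 7, 385 mod 9 = 7, 385 mod 10 = 5.

x ≡ 385 (mod 630).


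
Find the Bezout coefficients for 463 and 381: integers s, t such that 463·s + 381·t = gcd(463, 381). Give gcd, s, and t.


Euclidean algorithm on (463, 381) — divide until remainder is 0:
  463 = 1 · 381 + 82
  381 = 4 · 82 + 53
  82 = 1 · 53 + 29
  53 = 1 · 29 + 24
  29 = 1 · 24 + 5
  24 = 4 · 5 + 4
  5 = 1 · 4 + 1
  4 = 4 · 1 + 0
gcd(463, 381) = 1.
Track Bezout coefficients alongside the remainders: start with r₀ = 463 = a·1 + b·0 (s = 1, t = 0) and r₁ = 381 = a·0 + b·1 (s = 0, t = 1); each new remainder r_{k+1} = r_{k-1} − q_k·r_k inherits s_{k+1} = s_{k-1} − q_k·s_k, t_{k+1} = t_{k-1} − q_k·t_k, so r_k = a·s_k + b·t_k at every step:
  q = 1: r = 82, s = 1 − 1·0 = 1, t = 0 − 1·1 = -1  (check: 463·1 + 381·(-1) = 82)
  q = 4: r = 53, s = 0 − 4·1 = -4, t = 1 − 4·(-1) = 5  (check: 463·(-4) + 381·5 = 53)
  q = 1: r = 29, s = 1 − 1·(-4) = 5, t = -1 − 1·5 = -6  (check: 463·5 + 381·(-6) = 29)
  q = 1: r = 24, s = -4 − 1·5 = -9, t = 5 − 1·(-6) = 11  (check: 463·(-9) + 381·11 = 24)
  q = 1: r = 5, s = 5 − 1·(-9) = 14, t = -6 − 1·11 = -17  (check: 463·14 + 381·(-17) = 5)
  q = 4: r = 4, s = -9 − 4·14 = -65, t = 11 − 4·(-17) = 79  (check: 463·(-65) + 381·79 = 4)
  q = 1: r = 1, s = 14 − 1·(-65) = 79, t = -17 − 1·79 = -96  (check: 463·79 + 381·(-96) = 1)
The row with r = 1 (the gcd) gives the Bezout coefficients s = 79, t = -96.
Result: 463 · (79) + 381 · (-96) = 1.

gcd(463, 381) = 1; s = 79, t = -96 (check: 463·79 + 381·(-96) = 1).


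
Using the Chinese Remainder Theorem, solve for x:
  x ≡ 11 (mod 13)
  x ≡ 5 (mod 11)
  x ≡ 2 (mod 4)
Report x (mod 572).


Moduli 13, 11, 4 are pairwise coprime; by CRT there is a unique solution modulo M = 13 · 11 · 4 = 572.
Solve pairwise, accumulating the modulus:
  Start with x ≡ 11 (mod 13).
  Combine with x ≡ 5 (mod 11): since gcd(13, 11) = 1, we get a unique residue mod 143.
    Write x = 11 + 13·t and substitute into x ≡ 5 (mod 11): 13·t ≡ 5 − 11 = -6 (mod 11).
    Reduce coefficients mod 11: 2·t ≡ 5 (mod 11).
    The inverse of 2 mod 11 is 6 (since 2·6 = 12 = 1·11 + 1), so t ≡ 6·5 = 30 ≡ 8 (mod 11).
    Then x = 11 + 13·8 = 115, valid modulo lcm(13, 11) = 143: x ≡ 115 (mod 143).
  Combine with x ≡ 2 (mod 4): since gcd(143, 4) = 1, we get a unique residue mod 572.
    Write x = 115 + 143·t and substitute into x ≡ 2 (mod 4): 143·t ≡ 2 − 115 = -113 (mod 4).
    Reduce coefficients mod 4: 3·t ≡ 3 (mod 4).
    The inverse of 3 mod 4 is 3 (since 3·3 = 9 = 2·4 + 1), so t ≡ 3·3 = 9 ≡ 1 (mod 4).
    Then x = 115 + 143·1 = 258, valid modulo lcm(143, 4) = 572: x ≡ 258 (mod 572).
Verify: 258 mod 13 = 11 ✓, 258 mod 11 = 5 ✓, 258 mod 4 = 2 ✓.

x ≡ 258 (mod 572).


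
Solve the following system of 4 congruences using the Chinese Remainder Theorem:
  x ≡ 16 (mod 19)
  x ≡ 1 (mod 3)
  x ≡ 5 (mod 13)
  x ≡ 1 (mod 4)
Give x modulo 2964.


Product of moduli M = 19 · 3 · 13 · 4 = 2964.
Merge one congruence at a time:
  Start: x ≡ 16 (mod 19).
  Combine with x ≡ 1 (mod 3); new modulus lcm = 57.
    Write x = 16 + 19·t and substitute into x ≡ 1 (mod 3): 19·t ≡ 1 − 16 = -15 (mod 3).
    Reduce coefficients mod 3: 1·t ≡ 0 (mod 3).
    So t ≡ 0 (mod 3).
    Then x = 16 + 19·0 = 16, valid modulo lcm(19, 3) = 57: x ≡ 16 (mod 57).
  Combine with x ≡ 5 (mod 13); new modulus lcm = 741.
    Write x = 16 + 57·t and substitute into x ≡ 5 (mod 13): 57·t ≡ 5 − 16 = -11 (mod 13).
    Reduce coefficients mod 13: 5·t ≡ 2 (mod 13).
    The inverse of 5 mod 13 is 8 (since 5·8 = 40 = 3·13 + 1), so t ≡ 8·2 = 16 ≡ 3 (mod 13).
    Then x = 16 + 57·3 = 187, valid modulo lcm(57, 13) = 741: x ≡ 187 (mod 741).
  Combine with x ≡ 1 (mod 4); new modulus lcm = 2964.
    Write x = 187 + 741·t and substitute into x ≡ 1 (mod 4): 741·t ≡ 1 − 187 = -186 (mod 4).
    Reduce coefficients mod 4: 1·t ≡ 2 (mod 4).
    So t ≡ 2 (mod 4).
    Then x = 187 + 741·2 = 1669, valid modulo lcm(741, 4) = 2964: x ≡ 1669 (mod 2964).
Verify against each original: 1669 mod 19 = 16, 1669 mod 3 = 1, 1669 mod 13 = 5, 1669 mod 4 = 1.

x ≡ 1669 (mod 2964).


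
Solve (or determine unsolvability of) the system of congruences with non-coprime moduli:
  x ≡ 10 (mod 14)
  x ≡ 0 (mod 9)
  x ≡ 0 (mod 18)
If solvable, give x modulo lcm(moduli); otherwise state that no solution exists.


Moduli 14, 9, 18 are not pairwise coprime, so CRT works modulo lcm(m_i) when all pairwise compatibility conditions hold.
Pairwise compatibility: gcd(m_i, m_j) must divide a_i - a_j for every pair.
Merge one congruence at a time:
  Start: x ≡ 10 (mod 14).
  Combine with x ≡ 0 (mod 9): gcd(14, 9) = 1; 0 - 10 = -10, which IS divisible by 1, so compatible.
    Write x = 10 + 14·t and substitute into x ≡ 0 (mod 9): 14·t ≡ 0 − 10 = -10 (mod 9).
    Reduce coefficients mod 9: 5·t ≡ 8 (mod 9).
    The inverse of 5 mod 9 is 2 (since 5·2 = 10 = 1·9 + 1), so t ≡ 2·8 = 16 ≡ 7 (mod 9).
    Then x = 10 + 14·7 = 108, valid modulo lcm(14, 9) = 126: x ≡ 108 (mod 126).
  Combine with x ≡ 0 (mod 18): gcd(126, 18) = 18; 0 - 108 = -108, which IS divisible by 18, so compatible.
    Write x = 108 + 126·t and substitute into x ≡ 0 (mod 18): 126·t ≡ 0 − 108 = -108 (mod 18).
    Divide the congruence (and modulus) by g = 18: 7·t ≡ -6 (mod 1).
    Modulo 1 every t works; take t = 0.
    Then x = 108 + 126·0 = 108, valid modulo lcm(126, 18) = 126: x ≡ 108 (mod 126).
Verify: 108 mod 14 = 10, 108 mod 9 = 0, 108 mod 18 = 0.

x ≡ 108 (mod 126).


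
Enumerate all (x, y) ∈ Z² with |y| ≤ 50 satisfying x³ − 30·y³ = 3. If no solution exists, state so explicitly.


The equation is x³ - 30y³ = 3. For fixed y, x³ = 30·y³ + 3, so a solution requires the RHS to be a perfect cube.
Strategy: iterate y from -50 to 50, compute RHS = 30·y³ + 3, and check whether it is a (positive or negative) perfect cube.
Check small values of y:
  y = 0: RHS = 3 is not a perfect cube.
  y = 1: RHS = 33 is not a perfect cube.
  y = -1: RHS = -27 = (-3)³ ⇒ x = -3 works.
  y = 2: RHS = 243 is not a perfect cube.
  y = -2: RHS = -237 is not a perfect cube.
  y = 3: RHS = 813 is not a perfect cube.
  y = -3: RHS = -807 is not a perfect cube.
Continuing the search up to |y| = 50 finds no further solutions beyond those listed.
Collected solutions: (-3, -1).

Solutions (with |y| ≤ 50): (-3, -1).


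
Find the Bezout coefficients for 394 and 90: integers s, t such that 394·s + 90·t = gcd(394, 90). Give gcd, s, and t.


Euclidean algorithm on (394, 90) — divide until remainder is 0:
  394 = 4 · 90 + 34
  90 = 2 · 34 + 22
  34 = 1 · 22 + 12
  22 = 1 · 12 + 10
  12 = 1 · 10 + 2
  10 = 5 · 2 + 0
gcd(394, 90) = 2.
Track Bezout coefficients alongside the remainders: start with r₀ = 394 = a·1 + b·0 (s = 1, t = 0) and r₁ = 90 = a·0 + b·1 (s = 0, t = 1); each new remainder r_{k+1} = r_{k-1} − q_k·r_k inherits s_{k+1} = s_{k-1} − q_k·s_k, t_{k+1} = t_{k-1} − q_k·t_k, so r_k = a·s_k + b·t_k at every step:
  q = 4: r = 34, s = 1 − 4·0 = 1, t = 0 − 4·1 = -4  (check: 394·1 + 90·(-4) = 34)
  q = 2: r = 22, s = 0 − 2·1 = -2, t = 1 − 2·(-4) = 9  (check: 394·(-2) + 90·9 = 22)
  q = 1: r = 12, s = 1 − 1·(-2) = 3, t = -4 − 1·9 = -13  (check: 394·3 + 90·(-13) = 12)
  q = 1: r = 10, s = -2 − 1·3 = -5, t = 9 − 1·(-13) = 22  (check: 394·(-5) + 90·22 = 10)
  q = 1: r = 2, s = 3 − 1·(-5) = 8, t = -13 − 1·22 = -35  (check: 394·8 + 90·(-35) = 2)
The row with r = 2 (the gcd) gives the Bezout coefficients s = 8, t = -35.
Result: 394 · (8) + 90 · (-35) = 2.

gcd(394, 90) = 2; s = 8, t = -35 (check: 394·8 + 90·(-35) = 2).


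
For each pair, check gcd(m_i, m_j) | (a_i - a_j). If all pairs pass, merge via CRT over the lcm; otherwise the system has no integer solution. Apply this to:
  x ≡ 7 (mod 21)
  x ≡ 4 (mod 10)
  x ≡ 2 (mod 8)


Moduli 21, 10, 8 are not pairwise coprime, so CRT works modulo lcm(m_i) when all pairwise compatibility conditions hold.
Pairwise compatibility: gcd(m_i, m_j) must divide a_i - a_j for every pair.
Merge one congruence at a time:
  Start: x ≡ 7 (mod 21).
  Combine with x ≡ 4 (mod 10): gcd(21, 10) = 1; 4 - 7 = -3, which IS divisible by 1, so compatible.
    Write x = 7 + 21·t and substitute into x ≡ 4 (mod 10): 21·t ≡ 4 − 7 = -3 (mod 10).
    Reduce coefficients mod 10: 1·t ≡ 7 (mod 10).
    So t ≡ 7 (mod 10).
    Then x = 7 + 21·7 = 154, valid modulo lcm(21, 10) = 210: x ≡ 154 (mod 210).
  Combine with x ≡ 2 (mod 8): gcd(210, 8) = 2; 2 - 154 = -152, which IS divisible by 2, so compatible.
    Write x = 154 + 210·t and substitute into x ≡ 2 (mod 8): 210·t ≡ 2 − 154 = -152 (mod 8).
    Divide the congruence (and modulus) by g = 2: 105·t ≡ -76 (mod 4).
    Reduce coefficients mod 4: 1·t ≡ 0 (mod 4).
    So t ≡ 0 (mod 4).
    Then x = 154 + 210·0 = 154, valid modulo lcm(210, 8) = 840: x ≡ 154 (mod 840).
Verify: 154 mod 21 = 7, 154 mod 10 = 4, 154 mod 8 = 2.

x ≡ 154 (mod 840).


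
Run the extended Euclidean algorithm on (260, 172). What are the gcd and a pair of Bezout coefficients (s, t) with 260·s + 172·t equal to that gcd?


Euclidean algorithm on (260, 172) — divide until remainder is 0:
  260 = 1 · 172 + 88
  172 = 1 · 88 + 84
  88 = 1 · 84 + 4
  84 = 21 · 4 + 0
gcd(260, 172) = 4.
Track Bezout coefficients alongside the remainders: start with r₀ = 260 = a·1 + b·0 (s = 1, t = 0) and r₁ = 172 = a·0 + b·1 (s = 0, t = 1); each new remainder r_{k+1} = r_{k-1} − q_k·r_k inherits s_{k+1} = s_{k-1} − q_k·s_k, t_{k+1} = t_{k-1} − q_k·t_k, so r_k = a·s_k + b·t_k at every step:
  q = 1: r = 88, s = 1 − 1·0 = 1, t = 0 − 1·1 = -1  (check: 260·1 + 172·(-1) = 88)
  q = 1: r = 84, s = 0 − 1·1 = -1, t = 1 − 1·(-1) = 2  (check: 260·(-1) + 172·2 = 84)
  q = 1: r = 4, s = 1 − 1·(-1) = 2, t = -1 − 1·2 = -3  (check: 260·2 + 172·(-3) = 4)
The row with r = 4 (the gcd) gives the Bezout coefficients s = 2, t = -3.
Result: 260 · (2) + 172 · (-3) = 4.

gcd(260, 172) = 4; s = 2, t = -3 (check: 260·2 + 172·(-3) = 4).


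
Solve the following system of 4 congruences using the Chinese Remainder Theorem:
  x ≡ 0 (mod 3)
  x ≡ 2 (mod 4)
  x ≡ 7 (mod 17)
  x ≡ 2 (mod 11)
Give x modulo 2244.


Product of moduli M = 3 · 4 · 17 · 11 = 2244.
Merge one congruence at a time:
  Start: x ≡ 0 (mod 3).
  Combine with x ≡ 2 (mod 4); new modulus lcm = 12.
    Write x = 0 + 3·t and substitute into x ≡ 2 (mod 4): 3·t ≡ 2 − 0 = 2 (mod 4).
    The inverse of 3 mod 4 is 3 (since 3·3 = 9 = 2·4 + 1), so t ≡ 3·2 = 6 ≡ 2 (mod 4).
    Then x = 0 + 3·2 = 6, valid modulo lcm(3, 4) = 12: x ≡ 6 (mod 12).
  Combine with x ≡ 7 (mod 17); new modulus lcm = 204.
    Write x = 6 + 12·t and substitute into x ≡ 7 (mod 17): 12·t ≡ 7 − 6 = 1 (mod 17).
    The inverse of 12 mod 17 is 10 (since 12·10 = 120 = 7·17 + 1), so t ≡ 10·1 = 10 ≡ 10 (mod 17).
    Then x = 6 + 12·10 = 126, valid modulo lcm(12, 17) = 204: x ≡ 126 (mod 204).
  Combine with x ≡ 2 (mod 11); new modulus lcm = 2244.
    Write x = 126 + 204·t and substitute into x ≡ 2 (mod 11): 204·t ≡ 2 − 126 = -124 (mod 11).
    Reduce coefficients mod 11: 6·t ≡ 8 (mod 11).
    The inverse of 6 mod 11 is 2 (since 6·2 = 12 = 1·11 + 1), so t ≡ 2·8 = 16 ≡ 5 (mod 11).
    Then x = 126 + 204·5 = 1146, valid modulo lcm(204, 11) = 2244: x ≡ 1146 (mod 2244).
Verify against each original: 1146 mod 3 = 0, 1146 mod 4 = 2, 1146 mod 17 = 7, 1146 mod 11 = 2.

x ≡ 1146 (mod 2244).


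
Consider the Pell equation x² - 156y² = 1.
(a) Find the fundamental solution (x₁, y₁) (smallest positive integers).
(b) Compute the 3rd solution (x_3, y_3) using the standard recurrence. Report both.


Step 1: Find the fundamental solution (x₁, y₁) of x² - 156y² = 1.
  Expand √156 as a continued fraction. a₀ = ⌊√156⌋ = 12; iterate m_{k+1} = d_k·a_k − m_k, d_{k+1} = (156 − m_{k+1}²)/d_k, a_{k+1} = ⌊(a₀ + m_{k+1})/d_{k+1}⌋ (starting m₀ = 0, d₀ = 1), with convergents p_k = a_k·p_{k-1} + p_{k-2}, q_k = a_k·q_{k-1} + q_{k-2} (p₋₁ = 1, q₋₁ = 0):
  k = 0: a₀ = 12; p₀/q₀ = 12/1; p₀² − 156·q₀² = 144 − 156 = -12.
  k = 1: m = 12, d = 12, a = ⌊(12 + 12)/12⌋ = 2; p/q = (2·12 + 1)/(2·1 + 0) = 25/2; p² − 156·q² = 625 − 624 = 1.
  The first convergent with p² − 156·q² = 1 gives the fundamental solution (x₁, y₁) = (25, 2).
Step 2: Apply the recurrence (x_{n+1}, y_{n+1}) = (x₁x_n + 156y₁y_n, x₁y_n + y₁x_n) repeatedly.
  From (x_1, y_1) = (25, 2): x_2 = 25·25 + 156·2·2 = 1249; y_2 = 25·2 + 2·25 = 100.
  From (x_2, y_2) = (1249, 100): x_3 = 25·1249 + 156·2·100 = 62425; y_3 = 25·100 + 2·1249 = 4998.
Step 3: Verify x_3² - 156·y_3² = 3896880625 - 3896880624 = 1 (should be 1). ✓

(x_1, y_1) = (25, 2); (x_3, y_3) = (62425, 4998).


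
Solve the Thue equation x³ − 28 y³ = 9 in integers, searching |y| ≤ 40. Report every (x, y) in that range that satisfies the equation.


The equation is x³ - 28y³ = 9. For fixed y, x³ = 28·y³ + 9, so a solution requires the RHS to be a perfect cube.
Strategy: iterate y from -40 to 40, compute RHS = 28·y³ + 9, and check whether it is a (positive or negative) perfect cube.
Check small values of y:
  y = 0: RHS = 9 is not a perfect cube.
  y = 1: RHS = 37 is not a perfect cube.
  y = -1: RHS = -19 is not a perfect cube.
  y = 2: RHS = 233 is not a perfect cube.
  y = -2: RHS = -215 is not a perfect cube.
  y = 3: RHS = 765 is not a perfect cube.
  y = -3: RHS = -747 is not a perfect cube.
Continuing the search up to |y| = 40 finds no solutions either.
No (x, y) in the scanned range satisfies the equation.

No integer solutions with |y| ≤ 40.


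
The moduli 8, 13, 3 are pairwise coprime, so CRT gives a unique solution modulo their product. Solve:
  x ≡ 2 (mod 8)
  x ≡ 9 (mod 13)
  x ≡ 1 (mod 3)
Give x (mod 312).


Moduli 8, 13, 3 are pairwise coprime; by CRT there is a unique solution modulo M = 8 · 13 · 3 = 312.
Solve pairwise, accumulating the modulus:
  Start with x ≡ 2 (mod 8).
  Combine with x ≡ 9 (mod 13): since gcd(8, 13) = 1, we get a unique residue mod 104.
    Write x = 2 + 8·t and substitute into x ≡ 9 (mod 13): 8·t ≡ 9 − 2 = 7 (mod 13).
    The inverse of 8 mod 13 is 5 (since 8·5 = 40 = 3·13 + 1), so t ≡ 5·7 = 35 ≡ 9 (mod 13).
    Then x = 2 + 8·9 = 74, valid modulo lcm(8, 13) = 104: x ≡ 74 (mod 104).
  Combine with x ≡ 1 (mod 3): since gcd(104, 3) = 1, we get a unique residue mod 312.
    Write x = 74 + 104·t and substitute into x ≡ 1 (mod 3): 104·t ≡ 1 − 74 = -73 (mod 3).
    Reduce coefficients mod 3: 2·t ≡ 2 (mod 3).
    The inverse of 2 mod 3 is 2 (since 2·2 = 4 = 1·3 + 1), so t ≡ 2·2 = 4 ≡ 1 (mod 3).
    Then x = 74 + 104·1 = 178, valid modulo lcm(104, 3) = 312: x ≡ 178 (mod 312).
Verify: 178 mod 8 = 2 ✓, 178 mod 13 = 9 ✓, 178 mod 3 = 1 ✓.

x ≡ 178 (mod 312).


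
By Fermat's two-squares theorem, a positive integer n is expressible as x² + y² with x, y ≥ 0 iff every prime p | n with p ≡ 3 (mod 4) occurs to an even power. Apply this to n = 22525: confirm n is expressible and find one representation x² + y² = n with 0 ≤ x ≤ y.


Step 1: Factor n = 22525 = 5^2 · 17 · 53.
Step 2: Check the mod-4 condition on each prime factor: 5 ≡ 1 (mod 4), exponent 2; 17 ≡ 1 (mod 4), exponent 1; 53 ≡ 1 (mod 4), exponent 1.
All primes ≡ 3 (mod 4) appear to even exponent (or don't appear), so by the two-squares theorem n IS expressible as a sum of two squares.
Step 3: Build a representation. Group n = k² · m with k = 5 and m = 17 · 53 = 901 (a product of primes ≡ 1 (mod 4)); a representation of m scales to one of n via (k·x)² + (k·y)² = k²(x² + y²). Each prime p ≡ 1 (mod 4) is itself a sum of two squares; find a² by testing p − a² for a perfect square:
  17: 17 − 1² = 16 = 4² ⇒ 17 = 1² + 4².
  53: 53 − 1² = 52, 53 − 2² = 49 = 7² ⇒ 53 = 2² + 7².
  Combine using the Brahmagupta–Fibonacci identity (a² + b²)(c² + d²) = (ac − bd)² + (ad + bc)² = (ac + bd)² + (ad − bc)²:
  17 · 53 = 901: from (1² + 4²)(2² + 7²), take (1·2 − 4·7, 1·7 + 4·2) = (2 − 28, 7 + 8) = (-26, 15); dropping signs (only squares matter) gives (26, 15); check 26² + 15² = 676 + 225 = 901 ✓.
  Scale by k = 5: (5·26, 5·15) = (130, 75).
Step 4: Order so x ≤ y and verify: 75² + 130² = 5625 + 16900 = 22525 = n. ✓

n = 22525 = 75² + 130² (one valid representation with x ≤ y).
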